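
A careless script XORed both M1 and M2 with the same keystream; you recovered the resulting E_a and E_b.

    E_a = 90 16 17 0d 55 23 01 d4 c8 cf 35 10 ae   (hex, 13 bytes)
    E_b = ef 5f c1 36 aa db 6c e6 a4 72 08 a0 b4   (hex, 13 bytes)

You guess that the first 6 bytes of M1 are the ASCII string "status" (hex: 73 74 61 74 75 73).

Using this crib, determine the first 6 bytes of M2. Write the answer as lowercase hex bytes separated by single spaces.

0c 3d b7 4f 8a 8b

First, E_a ⊕ E_b = (M1 ⊕ K) ⊕ (M2 ⊕ K) = M1 ⊕ M2, so the key drops out. Then M2 = (M1 ⊕ M2) ⊕ M1 over the first 6 bytes.
byte 0: (90 ^ ef) ^ 73 = 7f ^ 73 = 0c
byte 1: (16 ^ 5f) ^ 74 = 49 ^ 74 = 3d
byte 2: (17 ^ c1) ^ 61 = d6 ^ 61 = b7
byte 3: (0d ^ 36) ^ 74 = 3b ^ 74 = 4f
byte 4: (55 ^ aa) ^ 75 = ff ^ 75 = 8a
byte 5: (23 ^ db) ^ 73 = f8 ^ 73 = 8b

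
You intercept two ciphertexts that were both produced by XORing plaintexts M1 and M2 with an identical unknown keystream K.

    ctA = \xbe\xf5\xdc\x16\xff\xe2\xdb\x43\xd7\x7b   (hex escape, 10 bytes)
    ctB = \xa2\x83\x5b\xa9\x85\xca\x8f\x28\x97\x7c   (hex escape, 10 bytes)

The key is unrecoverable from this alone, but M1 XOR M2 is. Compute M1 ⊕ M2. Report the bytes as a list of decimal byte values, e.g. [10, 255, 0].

ctA ⊕ ctB = (M1 ⊕ K) ⊕ (M2 ⊕ K) = M1 ⊕ M2 — the shared key cancels under XOR.
be XOR a2 = 1c
f5 XOR 83 = 76
dc XOR 5b = 87
16 XOR a9 = bf
ff XOR 85 = 7a
e2 XOR ca = 28
db XOR 8f = 54
43 XOR 28 = 6b
d7 XOR 97 = 40
7b XOR 7c = 07

[28, 118, 135, 191, 122, 40, 84, 107, 64, 7]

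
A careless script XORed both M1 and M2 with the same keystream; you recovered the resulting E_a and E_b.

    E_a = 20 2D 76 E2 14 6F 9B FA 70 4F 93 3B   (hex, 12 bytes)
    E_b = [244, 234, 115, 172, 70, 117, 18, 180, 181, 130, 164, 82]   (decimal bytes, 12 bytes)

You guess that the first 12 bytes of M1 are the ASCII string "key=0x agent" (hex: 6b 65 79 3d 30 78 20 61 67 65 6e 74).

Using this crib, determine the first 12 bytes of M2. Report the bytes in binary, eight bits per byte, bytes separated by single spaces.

First, E_a ⊕ E_b = (M1 ⊕ K) ⊕ (M2 ⊕ K) = M1 ⊕ M2, so the key drops out. Then M2 = (M1 ⊕ M2) ⊕ M1 over the first 12 bytes.
byte 0: (20 xor f4) xor 6b = d4 xor 6b = bf
byte 1: (2d xor ea) xor 65 = c7 xor 65 = a2
byte 2: (76 xor 73) xor 79 = 05 xor 79 = 7c
byte 3: (e2 xor ac) xor 3d = 4e xor 3d = 73
byte 4: (14 xor 46) xor 30 = 52 xor 30 = 62
byte 5: (6f xor 75) xor 78 = 1a xor 78 = 62
byte 6: (9b xor 12) xor 20 = 89 xor 20 = a9
byte 7: (fa xor b4) xor 61 = 4e xor 61 = 2f
byte 8: (70 xor b5) xor 67 = c5 xor 67 = a2
byte 9: (4f xor 82) xor 65 = cd xor 65 = a8
byte 10: (93 xor a4) xor 6e = 37 xor 6e = 59
byte 11: (3b xor 52) xor 74 = 69 xor 74 = 1d

10111111 10100010 01111100 01110011 01100010 01100010 10101001 00101111 10100010 10101000 01011001 00011101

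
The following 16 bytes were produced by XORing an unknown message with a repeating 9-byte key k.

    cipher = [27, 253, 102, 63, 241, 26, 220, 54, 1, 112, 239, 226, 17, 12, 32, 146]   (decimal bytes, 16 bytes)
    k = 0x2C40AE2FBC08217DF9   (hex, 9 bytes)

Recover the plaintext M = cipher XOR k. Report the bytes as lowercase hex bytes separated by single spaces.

The 9-byte key repeats, so the effective keystream is 2c 40 ae 2f bc 08 21 7d f9 2c 40 ae 2f bc 08 21.
byte 0: 1b ⊕ 2c = 37
byte 1: fd ⊕ 40 = bd
byte 2: 66 ⊕ ae = c8
byte 3: 3f ⊕ 2f = 10
byte 4: f1 ⊕ bc = 4d
byte 5: 1a ⊕ 08 = 12
byte 6: dc ⊕ 21 = fd
byte 7: 36 ⊕ 7d = 4b
byte 8: 01 ⊕ f9 = f8
byte 9: 70 ⊕ 2c = 5c
byte 10: ef ⊕ 40 = af
byte 11: e2 ⊕ ae = 4c
byte 12: 11 ⊕ 2f = 3e
byte 13: 0c ⊕ bc = b0
byte 14: 20 ⊕ 08 = 28
byte 15: 92 ⊕ 21 = b3

37 bd c8 10 4d 12 fd 4b f8 5c af 4c 3e b0 28 b3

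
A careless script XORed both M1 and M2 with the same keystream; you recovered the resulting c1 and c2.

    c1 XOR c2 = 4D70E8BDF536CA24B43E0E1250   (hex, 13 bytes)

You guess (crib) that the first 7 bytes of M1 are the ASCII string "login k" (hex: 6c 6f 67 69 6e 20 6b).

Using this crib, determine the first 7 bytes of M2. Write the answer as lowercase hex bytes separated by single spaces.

Since c1 ⊕ c2 = M1 ⊕ M2, XORing with the guessed M1 bytes yields the corresponding M2 bytes: M2 = (c1 ⊕ c2) ⊕ M1.
byte 0: 4d ⊕ 6c = 21
byte 1: 70 ⊕ 6f = 1f
byte 2: e8 ⊕ 67 = 8f
byte 3: bd ⊕ 69 = d4
byte 4: f5 ⊕ 6e = 9b
byte 5: 36 ⊕ 20 = 16
byte 6: ca ⊕ 6b = a1

21 1f 8f d4 9b 16 a1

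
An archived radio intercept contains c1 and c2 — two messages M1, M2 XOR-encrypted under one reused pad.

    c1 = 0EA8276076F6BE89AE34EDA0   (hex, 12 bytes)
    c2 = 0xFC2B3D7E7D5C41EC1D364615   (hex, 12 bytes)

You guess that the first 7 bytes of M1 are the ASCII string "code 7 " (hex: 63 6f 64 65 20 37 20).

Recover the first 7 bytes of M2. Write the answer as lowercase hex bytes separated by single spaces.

91 ec 7e 7b 2b 9d df

First, c1 ⊕ c2 = (M1 ⊕ K) ⊕ (M2 ⊕ K) = M1 ⊕ M2, so the key drops out. Then M2 = (M1 ⊕ M2) ⊕ M1 over the first 7 bytes.
byte 0: (0e ⊕ fc) ⊕ 63 = f2 ⊕ 63 = 91
byte 1: (a8 ⊕ 2b) ⊕ 6f = 83 ⊕ 6f = ec
byte 2: (27 ⊕ 3d) ⊕ 64 = 1a ⊕ 64 = 7e
byte 3: (60 ⊕ 7e) ⊕ 65 = 1e ⊕ 65 = 7b
byte 4: (76 ⊕ 7d) ⊕ 20 = 0b ⊕ 20 = 2b
byte 5: (f6 ⊕ 5c) ⊕ 37 = aa ⊕ 37 = 9d
byte 6: (be ⊕ 41) ⊕ 20 = ff ⊕ 20 = df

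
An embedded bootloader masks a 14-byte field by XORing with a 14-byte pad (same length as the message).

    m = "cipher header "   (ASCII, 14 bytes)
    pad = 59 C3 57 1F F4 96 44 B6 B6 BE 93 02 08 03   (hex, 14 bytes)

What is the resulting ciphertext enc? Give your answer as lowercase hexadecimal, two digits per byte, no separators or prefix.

3aaa277791e464ded3dff7677a23

XOR is its own inverse, so applying the key byte-wise gives the result directly.
63 ^ 59 = 3a
69 ^ c3 = aa
70 ^ 57 = 27
68 ^ 1f = 77
65 ^ f4 = 91
72 ^ 96 = e4
20 ^ 44 = 64
68 ^ b6 = de
65 ^ b6 = d3
61 ^ be = df
64 ^ 93 = f7
65 ^ 02 = 67
72 ^ 08 = 7a
20 ^ 03 = 23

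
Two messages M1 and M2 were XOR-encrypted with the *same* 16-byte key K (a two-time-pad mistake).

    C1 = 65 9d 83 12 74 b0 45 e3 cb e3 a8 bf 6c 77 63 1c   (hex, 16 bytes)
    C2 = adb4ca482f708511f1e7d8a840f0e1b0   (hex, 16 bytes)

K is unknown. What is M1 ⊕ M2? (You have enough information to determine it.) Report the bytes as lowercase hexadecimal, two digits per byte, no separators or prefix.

c829495a5bc0c0f23a0470172c8782ac

C1 ⊕ C2 = (M1 ⊕ K) ⊕ (M2 ⊕ K) = M1 ⊕ M2 — the shared key cancels under XOR.
65 xor ad = c8
9d xor b4 = 29
83 xor ca = 49
12 xor 48 = 5a
74 xor 2f = 5b
b0 xor 70 = c0
45 xor 85 = c0
e3 xor 11 = f2
cb xor f1 = 3a
e3 xor e7 = 04
a8 xor d8 = 70
bf xor a8 = 17
6c xor 40 = 2c
77 xor f0 = 87
63 xor e1 = 82
1c xor b0 = ac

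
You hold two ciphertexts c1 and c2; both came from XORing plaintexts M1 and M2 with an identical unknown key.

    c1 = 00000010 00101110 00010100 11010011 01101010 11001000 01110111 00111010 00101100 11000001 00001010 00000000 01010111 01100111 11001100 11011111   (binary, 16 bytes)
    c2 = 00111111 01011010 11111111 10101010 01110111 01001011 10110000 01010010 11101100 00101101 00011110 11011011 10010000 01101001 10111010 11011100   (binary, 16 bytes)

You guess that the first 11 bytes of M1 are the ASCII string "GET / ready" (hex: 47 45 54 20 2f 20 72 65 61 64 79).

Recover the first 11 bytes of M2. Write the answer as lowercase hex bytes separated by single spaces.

First, c1 ⊕ c2 = (M1 ⊕ K) ⊕ (M2 ⊕ K) = M1 ⊕ M2, so the key drops out. Then M2 = (M1 ⊕ M2) ⊕ M1 over the first 11 bytes.
byte 0: (02 ^ 3f) ^ 47 = 3d ^ 47 = 7a
byte 1: (2e ^ 5a) ^ 45 = 74 ^ 45 = 31
byte 2: (14 ^ ff) ^ 54 = eb ^ 54 = bf
byte 3: (d3 ^ aa) ^ 20 = 79 ^ 20 = 59
byte 4: (6a ^ 77) ^ 2f = 1d ^ 2f = 32
byte 5: (c8 ^ 4b) ^ 20 = 83 ^ 20 = a3
byte 6: (77 ^ b0) ^ 72 = c7 ^ 72 = b5
byte 7: (3a ^ 52) ^ 65 = 68 ^ 65 = 0d
byte 8: (2c ^ ec) ^ 61 = c0 ^ 61 = a1
byte 9: (c1 ^ 2d) ^ 64 = ec ^ 64 = 88
byte 10: (0a ^ 1e) ^ 79 = 14 ^ 79 = 6d

7a 31 bf 59 32 a3 b5 0d a1 88 6d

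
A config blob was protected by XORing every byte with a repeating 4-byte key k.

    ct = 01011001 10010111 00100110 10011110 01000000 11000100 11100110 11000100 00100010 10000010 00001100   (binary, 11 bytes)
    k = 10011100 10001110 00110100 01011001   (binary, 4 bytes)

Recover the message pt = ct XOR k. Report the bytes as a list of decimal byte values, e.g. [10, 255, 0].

The 4-byte key repeats, so the effective keystream is 9c 8e 34 59 9c 8e 34 59 9c 8e 34.
byte 0: 01011001 XOR 10011100 = 11000101
byte 1: 10010111 XOR 10001110 = 00011001
byte 2: 00100110 XOR 00110100 = 00010010
byte 3: 10011110 XOR 01011001 = 11000111
byte 4: 01000000 XOR 10011100 = 11011100
byte 5: 11000100 XOR 10001110 = 01001010
byte 6: 11100110 XOR 00110100 = 11010010
byte 7: 11000100 XOR 01011001 = 10011101
byte 8: 00100010 XOR 10011100 = 10111110
byte 9: 10000010 XOR 10001110 = 00001100
byte 10: 00001100 XOR 00110100 = 00111000

[197, 25, 18, 199, 220, 74, 210, 157, 190, 12, 56]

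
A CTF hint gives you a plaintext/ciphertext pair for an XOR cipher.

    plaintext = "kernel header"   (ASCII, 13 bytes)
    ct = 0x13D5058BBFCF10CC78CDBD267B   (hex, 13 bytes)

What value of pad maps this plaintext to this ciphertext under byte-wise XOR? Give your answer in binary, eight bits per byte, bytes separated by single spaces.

01111000 10110000 01110111 11100101 11011010 10100011 00110000 10100100 00011101 10101100 11011001 01000011 00001001

Since ct = plaintext ⊕ pad, XORing both sides with plaintext gives pad = plaintext ⊕ ct.
6b xor 13 = 78
65 xor d5 = b0
72 xor 05 = 77
6e xor 8b = e5
65 xor bf = da
6c xor cf = a3
20 xor 10 = 30
68 xor cc = a4
65 xor 78 = 1d
61 xor cd = ac
64 xor bd = d9
65 xor 26 = 43
72 xor 7b = 09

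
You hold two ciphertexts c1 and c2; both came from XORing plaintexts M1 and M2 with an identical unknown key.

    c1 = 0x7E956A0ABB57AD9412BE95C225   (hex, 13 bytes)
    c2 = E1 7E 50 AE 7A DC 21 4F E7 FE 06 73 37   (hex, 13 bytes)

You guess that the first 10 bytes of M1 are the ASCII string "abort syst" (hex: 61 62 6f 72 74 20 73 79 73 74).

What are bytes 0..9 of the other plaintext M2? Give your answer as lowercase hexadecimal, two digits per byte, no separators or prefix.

fe8955d6b5abffa28634

First, c1 ⊕ c2 = (M1 ⊕ K) ⊕ (M2 ⊕ K) = M1 ⊕ M2, so the key drops out. Then M2 = (M1 ⊕ M2) ⊕ M1 over the first 10 bytes.
byte 0: (7e ⊕ e1) ⊕ 61 = 9f ⊕ 61 = fe
byte 1: (95 ⊕ 7e) ⊕ 62 = eb ⊕ 62 = 89
byte 2: (6a ⊕ 50) ⊕ 6f = 3a ⊕ 6f = 55
byte 3: (0a ⊕ ae) ⊕ 72 = a4 ⊕ 72 = d6
byte 4: (bb ⊕ 7a) ⊕ 74 = c1 ⊕ 74 = b5
byte 5: (57 ⊕ dc) ⊕ 20 = 8b ⊕ 20 = ab
byte 6: (ad ⊕ 21) ⊕ 73 = 8c ⊕ 73 = ff
byte 7: (94 ⊕ 4f) ⊕ 79 = db ⊕ 79 = a2
byte 8: (12 ⊕ e7) ⊕ 73 = f5 ⊕ 73 = 86
byte 9: (be ⊕ fe) ⊕ 74 = 40 ⊕ 74 = 34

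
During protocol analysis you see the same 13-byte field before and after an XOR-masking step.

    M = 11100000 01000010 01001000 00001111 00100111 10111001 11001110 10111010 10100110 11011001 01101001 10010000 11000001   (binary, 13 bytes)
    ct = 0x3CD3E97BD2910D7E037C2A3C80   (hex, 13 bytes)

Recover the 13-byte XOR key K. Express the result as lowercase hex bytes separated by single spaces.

dc 91 a1 74 f5 28 c3 c4 a5 a5 43 ac 41

Since ct = M ⊕ K, XORing both sides with M gives K = M ⊕ ct.
byte 0: e0 xor 3c = dc
byte 1: 42 xor d3 = 91
byte 2: 48 xor e9 = a1
byte 3: 0f xor 7b = 74
byte 4: 27 xor d2 = f5
byte 5: b9 xor 91 = 28
byte 6: ce xor 0d = c3
byte 7: ba xor 7e = c4
byte 8: a6 xor 03 = a5
byte 9: d9 xor 7c = a5
byte 10: 69 xor 2a = 43
byte 11: 90 xor 3c = ac
byte 12: c1 xor 80 = 41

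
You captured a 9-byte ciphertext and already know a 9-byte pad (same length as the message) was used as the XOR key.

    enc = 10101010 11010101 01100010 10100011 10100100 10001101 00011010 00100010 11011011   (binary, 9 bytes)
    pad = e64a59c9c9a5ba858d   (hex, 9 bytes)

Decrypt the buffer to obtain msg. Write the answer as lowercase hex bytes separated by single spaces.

byte 0: aa xor e6 = 4c
byte 1: d5 xor 4a = 9f
byte 2: 62 xor 59 = 3b
byte 3: a3 xor c9 = 6a
byte 4: a4 xor c9 = 6d
byte 5: 8d xor a5 = 28
byte 6: 1a xor ba = a0
byte 7: 22 xor 85 = a7
byte 8: db xor 8d = 56

4c 9f 3b 6a 6d 28 a0 a7 56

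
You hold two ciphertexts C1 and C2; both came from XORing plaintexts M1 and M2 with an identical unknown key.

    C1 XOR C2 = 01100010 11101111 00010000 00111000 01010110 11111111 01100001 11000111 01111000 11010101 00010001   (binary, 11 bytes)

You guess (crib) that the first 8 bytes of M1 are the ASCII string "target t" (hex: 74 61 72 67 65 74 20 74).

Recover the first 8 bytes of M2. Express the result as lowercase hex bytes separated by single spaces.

Since C1 ⊕ C2 = M1 ⊕ M2, XORing with the guessed M1 bytes yields the corresponding M2 bytes: M2 = (C1 ⊕ C2) ⊕ M1.
62 ⊕ 74 = 16
ef ⊕ 61 = 8e
10 ⊕ 72 = 62
38 ⊕ 67 = 5f
56 ⊕ 65 = 33
ff ⊕ 74 = 8b
61 ⊕ 20 = 41
c7 ⊕ 74 = b3

16 8e 62 5f 33 8b 41 b3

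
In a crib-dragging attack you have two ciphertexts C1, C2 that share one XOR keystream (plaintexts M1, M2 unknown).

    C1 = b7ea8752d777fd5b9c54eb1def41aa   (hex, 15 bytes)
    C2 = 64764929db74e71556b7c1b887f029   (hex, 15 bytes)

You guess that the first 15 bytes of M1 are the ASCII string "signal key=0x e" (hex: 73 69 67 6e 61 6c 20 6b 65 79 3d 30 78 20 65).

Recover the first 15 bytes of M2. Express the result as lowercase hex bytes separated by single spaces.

a0 f5 a9 15 6d 6f 3a 25 af 9a 17 95 10 91 e6

First, C1 ⊕ C2 = (M1 ⊕ K) ⊕ (M2 ⊕ K) = M1 ⊕ M2, so the key drops out. Then M2 = (M1 ⊕ M2) ⊕ M1 over the first 15 bytes.
byte 0: (b7 ^ 64) ^ 73 = d3 ^ 73 = a0
byte 1: (ea ^ 76) ^ 69 = 9c ^ 69 = f5
byte 2: (87 ^ 49) ^ 67 = ce ^ 67 = a9
byte 3: (52 ^ 29) ^ 6e = 7b ^ 6e = 15
byte 4: (d7 ^ db) ^ 61 = 0c ^ 61 = 6d
byte 5: (77 ^ 74) ^ 6c = 03 ^ 6c = 6f
byte 6: (fd ^ e7) ^ 20 = 1a ^ 20 = 3a
byte 7: (5b ^ 15) ^ 6b = 4e ^ 6b = 25
byte 8: (9c ^ 56) ^ 65 = ca ^ 65 = af
byte 9: (54 ^ b7) ^ 79 = e3 ^ 79 = 9a
byte 10: (eb ^ c1) ^ 3d = 2a ^ 3d = 17
byte 11: (1d ^ b8) ^ 30 = a5 ^ 30 = 95
byte 12: (ef ^ 87) ^ 78 = 68 ^ 78 = 10
byte 13: (41 ^ f0) ^ 20 = b1 ^ 20 = 91
byte 14: (aa ^ 29) ^ 65 = 83 ^ 65 = e6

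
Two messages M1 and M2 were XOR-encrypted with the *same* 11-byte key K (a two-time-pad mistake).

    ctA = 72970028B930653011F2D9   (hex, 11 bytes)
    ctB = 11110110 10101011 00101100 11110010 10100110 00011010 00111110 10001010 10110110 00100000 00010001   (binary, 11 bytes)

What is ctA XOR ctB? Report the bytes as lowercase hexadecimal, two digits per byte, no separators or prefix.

ctA ⊕ ctB = (M1 ⊕ K) ⊕ (M2 ⊕ K) = M1 ⊕ M2 — the shared key cancels under XOR.
72 XOR f6 = 84
97 XOR ab = 3c
00 XOR 2c = 2c
28 XOR f2 = da
b9 XOR a6 = 1f
30 XOR 1a = 2a
65 XOR 3e = 5b
30 XOR 8a = ba
11 XOR b6 = a7
f2 XOR 20 = d2
d9 XOR 11 = c8

843c2cda1f2a5bbaa7d2c8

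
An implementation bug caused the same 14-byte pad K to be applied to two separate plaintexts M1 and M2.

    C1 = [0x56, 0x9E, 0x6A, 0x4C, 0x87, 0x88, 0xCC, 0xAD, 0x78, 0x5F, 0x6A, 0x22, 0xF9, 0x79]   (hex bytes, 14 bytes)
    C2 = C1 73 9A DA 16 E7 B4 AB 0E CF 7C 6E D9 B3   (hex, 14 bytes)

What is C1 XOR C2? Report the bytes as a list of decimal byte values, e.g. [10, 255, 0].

[151, 237, 240, 150, 145, 111, 120, 6, 118, 144, 22, 76, 32, 202]

C1 ⊕ C2 = (M1 ⊕ K) ⊕ (M2 ⊕ K) = M1 ⊕ M2 — the shared key cancels under XOR.
01010110 ⊕ 11000001 = 10010111
10011110 ⊕ 01110011 = 11101101
01101010 ⊕ 10011010 = 11110000
01001100 ⊕ 11011010 = 10010110
10000111 ⊕ 00010110 = 10010001
10001000 ⊕ 11100111 = 01101111
11001100 ⊕ 10110100 = 01111000
10101101 ⊕ 10101011 = 00000110
01111000 ⊕ 00001110 = 01110110
01011111 ⊕ 11001111 = 10010000
01101010 ⊕ 01111100 = 00010110
00100010 ⊕ 01101110 = 01001100
11111001 ⊕ 11011001 = 00100000
01111001 ⊕ 10110011 = 11001010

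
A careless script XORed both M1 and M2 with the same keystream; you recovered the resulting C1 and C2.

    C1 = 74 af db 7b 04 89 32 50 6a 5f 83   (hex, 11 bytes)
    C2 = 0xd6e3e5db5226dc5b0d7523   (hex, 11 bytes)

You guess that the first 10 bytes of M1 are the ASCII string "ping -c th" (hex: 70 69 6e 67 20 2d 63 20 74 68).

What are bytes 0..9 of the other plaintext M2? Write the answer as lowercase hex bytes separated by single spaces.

d2 25 50 c7 76 82 8d 2b 13 42

First, C1 ⊕ C2 = (M1 ⊕ K) ⊕ (M2 ⊕ K) = M1 ⊕ M2, so the key drops out. Then M2 = (M1 ⊕ M2) ⊕ M1 over the first 10 bytes.
byte 0: (74 XOR d6) XOR 70 = a2 XOR 70 = d2
byte 1: (af XOR e3) XOR 69 = 4c XOR 69 = 25
byte 2: (db XOR e5) XOR 6e = 3e XOR 6e = 50
byte 3: (7b XOR db) XOR 67 = a0 XOR 67 = c7
byte 4: (04 XOR 52) XOR 20 = 56 XOR 20 = 76
byte 5: (89 XOR 26) XOR 2d = af XOR 2d = 82
byte 6: (32 XOR dc) XOR 63 = ee XOR 63 = 8d
byte 7: (50 XOR 5b) XOR 20 = 0b XOR 20 = 2b
byte 8: (6a XOR 0d) XOR 74 = 67 XOR 74 = 13
byte 9: (5f XOR 75) XOR 68 = 2a XOR 68 = 42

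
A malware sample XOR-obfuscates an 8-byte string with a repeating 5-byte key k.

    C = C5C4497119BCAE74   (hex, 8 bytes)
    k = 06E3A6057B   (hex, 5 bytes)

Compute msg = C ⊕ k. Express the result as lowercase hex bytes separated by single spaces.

c3 27 ef 74 62 ba 4d d2

The 5-byte key repeats, so the effective keystream is 06 e3 a6 05 7b 06 e3 a6.
byte 0: 197 ⊕   6 = 195
byte 1: 196 ⊕ 227 =  39
byte 2:  73 ⊕ 166 = 239
byte 3: 113 ⊕   5 = 116
byte 4:  25 ⊕ 123 =  98
byte 5: 188 ⊕   6 = 186
byte 6: 174 ⊕ 227 =  77
byte 7: 116 ⊕ 166 = 210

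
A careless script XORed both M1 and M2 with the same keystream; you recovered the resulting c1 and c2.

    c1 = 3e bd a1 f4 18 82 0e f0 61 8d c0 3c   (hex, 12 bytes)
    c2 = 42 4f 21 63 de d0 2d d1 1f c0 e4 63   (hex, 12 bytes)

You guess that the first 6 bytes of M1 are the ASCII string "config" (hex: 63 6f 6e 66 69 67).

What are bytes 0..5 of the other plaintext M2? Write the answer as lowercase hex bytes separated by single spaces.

First, c1 ⊕ c2 = (M1 ⊕ K) ⊕ (M2 ⊕ K) = M1 ⊕ M2, so the key drops out. Then M2 = (M1 ⊕ M2) ⊕ M1 over the first 6 bytes.
byte 0: (3e xor 42) xor 63 = 7c xor 63 = 1f
byte 1: (bd xor 4f) xor 6f = f2 xor 6f = 9d
byte 2: (a1 xor 21) xor 6e = 80 xor 6e = ee
byte 3: (f4 xor 63) xor 66 = 97 xor 66 = f1
byte 4: (18 xor de) xor 69 = c6 xor 69 = af
byte 5: (82 xor d0) xor 67 = 52 xor 67 = 35

1f 9d ee f1 af 35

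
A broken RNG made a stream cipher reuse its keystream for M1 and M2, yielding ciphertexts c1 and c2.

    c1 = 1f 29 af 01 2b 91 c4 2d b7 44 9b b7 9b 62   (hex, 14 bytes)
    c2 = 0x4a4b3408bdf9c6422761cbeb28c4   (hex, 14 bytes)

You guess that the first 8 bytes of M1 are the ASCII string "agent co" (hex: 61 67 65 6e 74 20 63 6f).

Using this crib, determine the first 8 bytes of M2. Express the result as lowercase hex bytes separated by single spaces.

First, c1 ⊕ c2 = (M1 ⊕ K) ⊕ (M2 ⊕ K) = M1 ⊕ M2, so the key drops out. Then M2 = (M1 ⊕ M2) ⊕ M1 over the first 8 bytes.
byte 0: (1f ^ 4a) ^ 61 = 55 ^ 61 = 34
byte 1: (29 ^ 4b) ^ 67 = 62 ^ 67 = 05
byte 2: (af ^ 34) ^ 65 = 9b ^ 65 = fe
byte 3: (01 ^ 08) ^ 6e = 09 ^ 6e = 67
byte 4: (2b ^ bd) ^ 74 = 96 ^ 74 = e2
byte 5: (91 ^ f9) ^ 20 = 68 ^ 20 = 48
byte 6: (c4 ^ c6) ^ 63 = 02 ^ 63 = 61
byte 7: (2d ^ 42) ^ 6f = 6f ^ 6f = 00

34 05 fe 67 e2 48 61 00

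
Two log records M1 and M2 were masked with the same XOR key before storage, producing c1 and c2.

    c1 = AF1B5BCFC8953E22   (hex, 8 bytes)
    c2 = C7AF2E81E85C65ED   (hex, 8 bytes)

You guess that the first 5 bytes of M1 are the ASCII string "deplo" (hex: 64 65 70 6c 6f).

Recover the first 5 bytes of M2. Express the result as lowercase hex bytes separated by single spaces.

0c d1 05 22 4f

First, c1 ⊕ c2 = (M1 ⊕ K) ⊕ (M2 ⊕ K) = M1 ⊕ M2, so the key drops out. Then M2 = (M1 ⊕ M2) ⊕ M1 over the first 5 bytes.
byte 0: (af xor c7) xor 64 = 68 xor 64 = 0c
byte 1: (1b xor af) xor 65 = b4 xor 65 = d1
byte 2: (5b xor 2e) xor 70 = 75 xor 70 = 05
byte 3: (cf xor 81) xor 6c = 4e xor 6c = 22
byte 4: (c8 xor e8) xor 6f = 20 xor 6f = 4f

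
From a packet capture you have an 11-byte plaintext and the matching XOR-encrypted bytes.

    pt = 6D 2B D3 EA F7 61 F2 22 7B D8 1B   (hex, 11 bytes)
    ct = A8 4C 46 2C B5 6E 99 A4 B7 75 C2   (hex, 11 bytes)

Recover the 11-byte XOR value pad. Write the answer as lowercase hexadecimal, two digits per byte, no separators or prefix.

Since ct = pt ⊕ pad, XORing both sides with pt gives pad = pt ⊕ ct.
6d xor a8 = c5
2b xor 4c = 67
d3 xor 46 = 95
ea xor 2c = c6
f7 xor b5 = 42
61 xor 6e = 0f
f2 xor 99 = 6b
22 xor a4 = 86
7b xor b7 = cc
d8 xor 75 = ad
1b xor c2 = d9

c56795c6420f6b86ccadd9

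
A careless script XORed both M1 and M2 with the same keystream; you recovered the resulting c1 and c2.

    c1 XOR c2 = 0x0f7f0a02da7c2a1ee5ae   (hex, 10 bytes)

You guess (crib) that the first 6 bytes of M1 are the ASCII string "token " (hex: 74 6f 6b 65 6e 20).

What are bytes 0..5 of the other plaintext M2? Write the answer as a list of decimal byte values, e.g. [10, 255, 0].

Since c1 ⊕ c2 = M1 ⊕ M2, XORing with the guessed M1 bytes yields the corresponding M2 bytes: M2 = (c1 ⊕ c2) ⊕ M1.
0f ^ 74 = 7b
7f ^ 6f = 10
0a ^ 6b = 61
02 ^ 65 = 67
da ^ 6e = b4
7c ^ 20 = 5c

[123, 16, 97, 103, 180, 92]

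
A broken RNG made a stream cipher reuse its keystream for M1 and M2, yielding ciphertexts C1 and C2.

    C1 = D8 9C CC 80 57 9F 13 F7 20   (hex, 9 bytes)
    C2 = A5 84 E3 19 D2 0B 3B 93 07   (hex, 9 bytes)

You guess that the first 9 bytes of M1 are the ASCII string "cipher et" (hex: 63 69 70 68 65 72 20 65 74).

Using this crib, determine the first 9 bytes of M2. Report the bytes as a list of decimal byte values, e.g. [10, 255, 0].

First, C1 ⊕ C2 = (M1 ⊕ K) ⊕ (M2 ⊕ K) = M1 ⊕ M2, so the key drops out. Then M2 = (M1 ⊕ M2) ⊕ M1 over the first 9 bytes.
byte 0: (d8 xor a5) xor 63 = 7d xor 63 = 1e
byte 1: (9c xor 84) xor 69 = 18 xor 69 = 71
byte 2: (cc xor e3) xor 70 = 2f xor 70 = 5f
byte 3: (80 xor 19) xor 68 = 99 xor 68 = f1
byte 4: (57 xor d2) xor 65 = 85 xor 65 = e0
byte 5: (9f xor 0b) xor 72 = 94 xor 72 = e6
byte 6: (13 xor 3b) xor 20 = 28 xor 20 = 08
byte 7: (f7 xor 93) xor 65 = 64 xor 65 = 01
byte 8: (20 xor 07) xor 74 = 27 xor 74 = 53

[30, 113, 95, 241, 224, 230, 8, 1, 83]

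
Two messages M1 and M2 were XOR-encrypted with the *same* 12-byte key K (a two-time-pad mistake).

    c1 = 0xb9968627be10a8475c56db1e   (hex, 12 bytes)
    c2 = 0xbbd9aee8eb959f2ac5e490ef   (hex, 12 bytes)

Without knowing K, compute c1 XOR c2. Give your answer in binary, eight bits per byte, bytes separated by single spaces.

00000010 01001111 00101000 11001111 01010101 10000101 00110111 01101101 10011001 10110010 01001011 11110001

c1 ⊕ c2 = (M1 ⊕ K) ⊕ (M2 ⊕ K) = M1 ⊕ M2 — the shared key cancels under XOR.
byte 0: 185 xor 187 =   2
byte 1: 150 xor 217 =  79
byte 2: 134 xor 174 =  40
byte 3:  39 xor 232 = 207
byte 4: 190 xor 235 =  85
byte 5:  16 xor 149 = 133
byte 6: 168 xor 159 =  55
byte 7:  71 xor  42 = 109
byte 8:  92 xor 197 = 153
byte 9:  86 xor 228 = 178
byte 10: 219 xor 144 =  75
byte 11:  30 xor 239 = 241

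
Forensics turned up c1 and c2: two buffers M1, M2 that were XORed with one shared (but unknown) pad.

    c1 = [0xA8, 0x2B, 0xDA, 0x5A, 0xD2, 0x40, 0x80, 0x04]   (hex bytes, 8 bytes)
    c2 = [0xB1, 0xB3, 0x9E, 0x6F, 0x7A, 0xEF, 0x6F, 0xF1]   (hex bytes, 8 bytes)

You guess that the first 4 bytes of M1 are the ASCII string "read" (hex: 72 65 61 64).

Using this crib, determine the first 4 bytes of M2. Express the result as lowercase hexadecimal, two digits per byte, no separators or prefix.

6bfd2551

First, c1 ⊕ c2 = (M1 ⊕ K) ⊕ (M2 ⊕ K) = M1 ⊕ M2, so the key drops out. Then M2 = (M1 ⊕ M2) ⊕ M1 over the first 4 bytes.
byte 0: (a8 xor b1) xor 72 = 19 xor 72 = 6b
byte 1: (2b xor b3) xor 65 = 98 xor 65 = fd
byte 2: (da xor 9e) xor 61 = 44 xor 61 = 25
byte 3: (5a xor 6f) xor 64 = 35 xor 64 = 51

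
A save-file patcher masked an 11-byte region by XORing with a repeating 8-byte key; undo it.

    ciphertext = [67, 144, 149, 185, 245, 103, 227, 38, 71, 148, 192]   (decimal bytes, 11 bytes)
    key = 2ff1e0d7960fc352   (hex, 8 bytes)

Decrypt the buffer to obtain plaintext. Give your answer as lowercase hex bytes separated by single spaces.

The 8-byte key repeats, so the effective keystream is 2f f1 e0 d7 96 0f c3 52 2f f1 e0.
byte 0: 43 ^ 2f = 6c
byte 1: 90 ^ f1 = 61
byte 2: 95 ^ e0 = 75
byte 3: b9 ^ d7 = 6e
byte 4: f5 ^ 96 = 63
byte 5: 67 ^ 0f = 68
byte 6: e3 ^ c3 = 20
byte 7: 26 ^ 52 = 74
byte 8: 47 ^ 2f = 68
byte 9: 94 ^ f1 = 65
byte 10: c0 ^ e0 = 20

6c 61 75 6e 63 68 20 74 68 65 20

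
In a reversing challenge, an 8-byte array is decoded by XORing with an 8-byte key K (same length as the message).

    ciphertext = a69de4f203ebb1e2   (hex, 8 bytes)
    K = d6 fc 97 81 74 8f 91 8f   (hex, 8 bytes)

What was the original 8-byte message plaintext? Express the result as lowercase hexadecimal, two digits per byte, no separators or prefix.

byte 0: a6 ^ d6 = 70
byte 1: 9d ^ fc = 61
byte 2: e4 ^ 97 = 73
byte 3: f2 ^ 81 = 73
byte 4: 03 ^ 74 = 77
byte 5: eb ^ 8f = 64
byte 6: b1 ^ 91 = 20
byte 7: e2 ^ 8f = 6d

706173737764206d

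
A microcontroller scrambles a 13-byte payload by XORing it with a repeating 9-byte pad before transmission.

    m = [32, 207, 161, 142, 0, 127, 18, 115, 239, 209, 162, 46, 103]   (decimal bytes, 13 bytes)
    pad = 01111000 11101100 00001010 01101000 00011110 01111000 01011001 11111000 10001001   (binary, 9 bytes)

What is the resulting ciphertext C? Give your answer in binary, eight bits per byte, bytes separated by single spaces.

01011000 00100011 10101011 11100110 00011110 00000111 01001011 10001011 01100110 10101001 01001110 00100100 00001111

The 9-byte key repeats, so the effective keystream is 78 ec 0a 68 1e 78 59 f8 89 78 ec 0a 68.
byte 0: 20 xor 78 = 58
byte 1: cf xor ec = 23
byte 2: a1 xor 0a = ab
byte 3: 8e xor 68 = e6
byte 4: 00 xor 1e = 1e
byte 5: 7f xor 78 = 07
byte 6: 12 xor 59 = 4b
byte 7: 73 xor f8 = 8b
byte 8: ef xor 89 = 66
byte 9: d1 xor 78 = a9
byte 10: a2 xor ec = 4e
byte 11: 2e xor 0a = 24
byte 12: 67 xor 68 = 0f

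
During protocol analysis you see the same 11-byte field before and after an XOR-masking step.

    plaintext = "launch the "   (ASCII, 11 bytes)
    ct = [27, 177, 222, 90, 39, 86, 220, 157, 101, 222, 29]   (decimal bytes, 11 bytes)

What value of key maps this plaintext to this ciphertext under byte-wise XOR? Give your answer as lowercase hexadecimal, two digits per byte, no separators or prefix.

77d0ab34443efce90dbb3d

Since ct = plaintext ⊕ key, XORing both sides with plaintext gives key = plaintext ⊕ ct.
byte 0: 01101100 XOR 00011011 = 01110111
byte 1: 01100001 XOR 10110001 = 11010000
byte 2: 01110101 XOR 11011110 = 10101011
byte 3: 01101110 XOR 01011010 = 00110100
byte 4: 01100011 XOR 00100111 = 01000100
byte 5: 01101000 XOR 01010110 = 00111110
byte 6: 00100000 XOR 11011100 = 11111100
byte 7: 01110100 XOR 10011101 = 11101001
byte 8: 01101000 XOR 01100101 = 00001101
byte 9: 01100101 XOR 11011110 = 10111011
byte 10: 00100000 XOR 00011101 = 00111101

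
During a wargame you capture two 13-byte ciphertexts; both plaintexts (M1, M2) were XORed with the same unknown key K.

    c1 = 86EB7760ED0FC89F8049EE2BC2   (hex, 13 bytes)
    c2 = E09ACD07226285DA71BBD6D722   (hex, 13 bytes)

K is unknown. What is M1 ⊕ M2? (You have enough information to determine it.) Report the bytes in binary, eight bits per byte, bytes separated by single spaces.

c1 ⊕ c2 = (M1 ⊕ K) ⊕ (M2 ⊕ K) = M1 ⊕ M2 — the shared key cancels under XOR.
86 XOR e0 = 66
eb XOR 9a = 71
77 XOR cd = ba
60 XOR 07 = 67
ed XOR 22 = cf
0f XOR 62 = 6d
c8 XOR 85 = 4d
9f XOR da = 45
80 XOR 71 = f1
49 XOR bb = f2
ee XOR d6 = 38
2b XOR d7 = fc
c2 XOR 22 = e0

01100110 01110001 10111010 01100111 11001111 01101101 01001101 01000101 11110001 11110010 00111000 11111100 11100000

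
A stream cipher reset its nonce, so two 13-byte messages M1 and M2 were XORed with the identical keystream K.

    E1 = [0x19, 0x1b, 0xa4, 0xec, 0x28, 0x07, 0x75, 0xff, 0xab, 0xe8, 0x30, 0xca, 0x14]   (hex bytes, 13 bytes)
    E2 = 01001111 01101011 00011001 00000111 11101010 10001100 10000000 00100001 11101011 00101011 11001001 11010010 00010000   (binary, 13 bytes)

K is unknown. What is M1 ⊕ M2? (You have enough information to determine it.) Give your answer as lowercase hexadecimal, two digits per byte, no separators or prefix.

E1 ⊕ E2 = (M1 ⊕ K) ⊕ (M2 ⊕ K) = M1 ⊕ M2 — the shared key cancels under XOR.
 25 ⊕  79 =  86
 27 ⊕ 107 = 112
164 ⊕  25 = 189
236 ⊕   7 = 235
 40 ⊕ 234 = 194
  7 ⊕ 140 = 139
117 ⊕ 128 = 245
255 ⊕  33 = 222
171 ⊕ 235 =  64
232 ⊕  43 = 195
 48 ⊕ 201 = 249
202 ⊕ 210 =  24
 20 ⊕  16 =   4

5670bdebc28bf5de40c3f91804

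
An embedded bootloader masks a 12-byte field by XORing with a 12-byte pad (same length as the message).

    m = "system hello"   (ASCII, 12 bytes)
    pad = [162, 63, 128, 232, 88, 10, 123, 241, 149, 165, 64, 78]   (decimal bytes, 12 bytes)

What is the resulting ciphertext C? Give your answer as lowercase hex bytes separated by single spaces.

d1 46 f3 9c 3d 67 5b 99 f0 c9 2c 21

byte 0: 01110011 XOR 10100010 = 11010001
byte 1: 01111001 XOR 00111111 = 01000110
byte 2: 01110011 XOR 10000000 = 11110011
byte 3: 01110100 XOR 11101000 = 10011100
byte 4: 01100101 XOR 01011000 = 00111101
byte 5: 01101101 XOR 00001010 = 01100111
byte 6: 00100000 XOR 01111011 = 01011011
byte 7: 01101000 XOR 11110001 = 10011001
byte 8: 01100101 XOR 10010101 = 11110000
byte 9: 01101100 XOR 10100101 = 11001001
byte 10: 01101100 XOR 01000000 = 00101100
byte 11: 01101111 XOR 01001110 = 00100001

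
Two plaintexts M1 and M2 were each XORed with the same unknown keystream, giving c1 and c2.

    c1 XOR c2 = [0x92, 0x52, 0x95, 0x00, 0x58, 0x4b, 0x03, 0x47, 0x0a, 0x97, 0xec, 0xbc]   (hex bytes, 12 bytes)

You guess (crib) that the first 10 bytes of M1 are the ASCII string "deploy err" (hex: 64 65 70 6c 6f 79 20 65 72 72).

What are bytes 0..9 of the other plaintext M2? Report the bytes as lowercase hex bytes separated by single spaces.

f6 37 e5 6c 37 32 23 22 78 e5

Since c1 ⊕ c2 = M1 ⊕ M2, XORing with the guessed M1 bytes yields the corresponding M2 bytes: M2 = (c1 ⊕ c2) ⊕ M1.
byte 0: 10010010 xor 01100100 = 11110110
byte 1: 01010010 xor 01100101 = 00110111
byte 2: 10010101 xor 01110000 = 11100101
byte 3: 00000000 xor 01101100 = 01101100
byte 4: 01011000 xor 01101111 = 00110111
byte 5: 01001011 xor 01111001 = 00110010
byte 6: 00000011 xor 00100000 = 00100011
byte 7: 01000111 xor 01100101 = 00100010
byte 8: 00001010 xor 01110010 = 01111000
byte 9: 10010111 xor 01110010 = 11100101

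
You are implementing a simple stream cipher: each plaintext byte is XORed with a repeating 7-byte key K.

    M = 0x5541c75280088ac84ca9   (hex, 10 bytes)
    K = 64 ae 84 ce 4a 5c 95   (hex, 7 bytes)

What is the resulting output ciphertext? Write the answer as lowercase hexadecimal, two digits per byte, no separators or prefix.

The 7-byte key repeats, so the effective keystream is 64 ae 84 ce 4a 5c 95 64 ae 84.
byte 0: 55 ^ 64 = 31
byte 1: 41 ^ ae = ef
byte 2: c7 ^ 84 = 43
byte 3: 52 ^ ce = 9c
byte 4: 80 ^ 4a = ca
byte 5: 08 ^ 5c = 54
byte 6: 8a ^ 95 = 1f
byte 7: c8 ^ 64 = ac
byte 8: 4c ^ ae = e2
byte 9: a9 ^ 84 = 2d

31ef439cca541face22d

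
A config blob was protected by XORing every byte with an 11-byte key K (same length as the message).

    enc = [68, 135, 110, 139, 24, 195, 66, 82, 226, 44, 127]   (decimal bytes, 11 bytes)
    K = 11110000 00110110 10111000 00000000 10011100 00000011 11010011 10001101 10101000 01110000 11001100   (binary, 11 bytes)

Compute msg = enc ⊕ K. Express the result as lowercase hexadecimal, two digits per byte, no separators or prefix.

 68 xor 240 = 180
135 xor  54 = 177
110 xor 184 = 214
139 xor   0 = 139
 24 xor 156 = 132
195 xor   3 = 192
 66 xor 211 = 145
 82 xor 141 = 223
226 xor 168 =  74
 44 xor 112 =  92
127 xor 204 = 179

b4b1d68b84c091df4a5cb3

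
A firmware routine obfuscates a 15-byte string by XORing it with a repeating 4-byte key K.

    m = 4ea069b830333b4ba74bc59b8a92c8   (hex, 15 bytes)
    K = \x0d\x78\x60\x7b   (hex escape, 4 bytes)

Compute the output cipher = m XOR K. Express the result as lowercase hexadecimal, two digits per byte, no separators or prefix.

43d809c33d4b5b30aa33a5e087eaa8

The 4-byte key repeats, so the effective keystream is 0d 78 60 7b 0d 78 60 7b 0d 78 60 7b 0d 78 60.
byte 0: 4e ⊕ 0d = 43
byte 1: a0 ⊕ 78 = d8
byte 2: 69 ⊕ 60 = 09
byte 3: b8 ⊕ 7b = c3
byte 4: 30 ⊕ 0d = 3d
byte 5: 33 ⊕ 78 = 4b
byte 6: 3b ⊕ 60 = 5b
byte 7: 4b ⊕ 7b = 30
byte 8: a7 ⊕ 0d = aa
byte 9: 4b ⊕ 78 = 33
byte 10: c5 ⊕ 60 = a5
byte 11: 9b ⊕ 7b = e0
byte 12: 8a ⊕ 0d = 87
byte 13: 92 ⊕ 78 = ea
byte 14: c8 ⊕ 60 = a8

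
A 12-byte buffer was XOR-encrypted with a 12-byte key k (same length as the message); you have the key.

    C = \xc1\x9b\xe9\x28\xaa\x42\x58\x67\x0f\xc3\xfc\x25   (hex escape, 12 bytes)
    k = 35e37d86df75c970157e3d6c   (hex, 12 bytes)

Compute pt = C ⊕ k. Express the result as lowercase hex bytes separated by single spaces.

XOR is its own inverse, so applying the key byte-wise gives the result directly.
c1 xor 35 = f4
9b xor e3 = 78
e9 xor 7d = 94
28 xor 86 = ae
aa xor df = 75
42 xor 75 = 37
58 xor c9 = 91
67 xor 70 = 17
0f xor 15 = 1a
c3 xor 7e = bd
fc xor 3d = c1
25 xor 6c = 49

f4 78 94 ae 75 37 91 17 1a bd c1 49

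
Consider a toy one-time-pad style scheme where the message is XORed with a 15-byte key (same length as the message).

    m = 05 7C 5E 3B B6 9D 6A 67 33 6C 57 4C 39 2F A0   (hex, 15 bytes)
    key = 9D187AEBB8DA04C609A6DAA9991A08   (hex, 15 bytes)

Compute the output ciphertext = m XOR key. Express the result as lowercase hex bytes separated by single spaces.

98 64 24 d0 0e 47 6e a1 3a ca 8d e5 a0 35 a8

XOR is its own inverse, so applying the key byte-wise gives the result directly.
05 XOR 9d = 98
7c XOR 18 = 64
5e XOR 7a = 24
3b XOR eb = d0
b6 XOR b8 = 0e
9d XOR da = 47
6a XOR 04 = 6e
67 XOR c6 = a1
33 XOR 09 = 3a
6c XOR a6 = ca
57 XOR da = 8d
4c XOR a9 = e5
39 XOR 99 = a0
2f XOR 1a = 35
a0 XOR 08 = a8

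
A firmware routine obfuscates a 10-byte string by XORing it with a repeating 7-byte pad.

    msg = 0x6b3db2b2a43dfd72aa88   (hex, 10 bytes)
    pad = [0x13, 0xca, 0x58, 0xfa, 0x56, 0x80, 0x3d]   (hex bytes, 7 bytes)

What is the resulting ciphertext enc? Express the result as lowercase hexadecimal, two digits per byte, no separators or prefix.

The 7-byte key repeats, so the effective keystream is 13 ca 58 fa 56 80 3d 13 ca 58.
byte 0: 6b ^ 13 = 78
byte 1: 3d ^ ca = f7
byte 2: b2 ^ 58 = ea
byte 3: b2 ^ fa = 48
byte 4: a4 ^ 56 = f2
byte 5: 3d ^ 80 = bd
byte 6: fd ^ 3d = c0
byte 7: 72 ^ 13 = 61
byte 8: aa ^ ca = 60
byte 9: 88 ^ 58 = d0

78f7ea48f2bdc06160d0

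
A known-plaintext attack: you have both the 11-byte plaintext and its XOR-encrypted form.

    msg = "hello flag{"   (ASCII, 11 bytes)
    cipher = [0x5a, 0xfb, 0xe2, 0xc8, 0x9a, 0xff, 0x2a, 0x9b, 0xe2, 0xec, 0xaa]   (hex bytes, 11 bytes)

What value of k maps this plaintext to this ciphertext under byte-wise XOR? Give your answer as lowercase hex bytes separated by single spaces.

Since cipher = msg ⊕ k, XORing both sides with msg gives k = msg ⊕ cipher.
byte 0: 68 xor 5a = 32
byte 1: 65 xor fb = 9e
byte 2: 6c xor e2 = 8e
byte 3: 6c xor c8 = a4
byte 4: 6f xor 9a = f5
byte 5: 20 xor ff = df
byte 6: 66 xor 2a = 4c
byte 7: 6c xor 9b = f7
byte 8: 61 xor e2 = 83
byte 9: 67 xor ec = 8b
byte 10: 7b xor aa = d1

32 9e 8e a4 f5 df 4c f7 83 8b d1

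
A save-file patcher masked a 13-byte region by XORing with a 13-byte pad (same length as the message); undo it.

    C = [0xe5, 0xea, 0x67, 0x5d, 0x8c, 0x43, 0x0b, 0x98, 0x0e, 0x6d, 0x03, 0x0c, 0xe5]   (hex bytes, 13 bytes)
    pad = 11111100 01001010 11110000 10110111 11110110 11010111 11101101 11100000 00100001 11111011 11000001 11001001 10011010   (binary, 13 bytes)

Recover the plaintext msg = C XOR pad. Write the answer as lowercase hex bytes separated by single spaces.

XOR is its own inverse, so applying the key byte-wise gives the result directly.
byte 0: e5 XOR fc = 19
byte 1: ea XOR 4a = a0
byte 2: 67 XOR f0 = 97
byte 3: 5d XOR b7 = ea
byte 4: 8c XOR f6 = 7a
byte 5: 43 XOR d7 = 94
byte 6: 0b XOR ed = e6
byte 7: 98 XOR e0 = 78
byte 8: 0e XOR 21 = 2f
byte 9: 6d XOR fb = 96
byte 10: 03 XOR c1 = c2
byte 11: 0c XOR c9 = c5
byte 12: e5 XOR 9a = 7f

19 a0 97 ea 7a 94 e6 78 2f 96 c2 c5 7f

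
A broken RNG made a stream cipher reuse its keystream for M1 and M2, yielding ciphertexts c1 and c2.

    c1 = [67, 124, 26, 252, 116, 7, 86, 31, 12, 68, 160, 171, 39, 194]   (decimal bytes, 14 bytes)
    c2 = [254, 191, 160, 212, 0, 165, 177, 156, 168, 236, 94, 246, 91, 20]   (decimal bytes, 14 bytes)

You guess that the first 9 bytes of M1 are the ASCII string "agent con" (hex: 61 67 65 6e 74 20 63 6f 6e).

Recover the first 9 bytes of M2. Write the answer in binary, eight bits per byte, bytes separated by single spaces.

11011100 10100100 11011111 01000110 00000000 10000010 10000100 11101100 11001010

First, c1 ⊕ c2 = (M1 ⊕ K) ⊕ (M2 ⊕ K) = M1 ⊕ M2, so the key drops out. Then M2 = (M1 ⊕ M2) ⊕ M1 over the first 9 bytes.
byte 0: (43 ⊕ fe) ⊕ 61 = bd ⊕ 61 = dc
byte 1: (7c ⊕ bf) ⊕ 67 = c3 ⊕ 67 = a4
byte 2: (1a ⊕ a0) ⊕ 65 = ba ⊕ 65 = df
byte 3: (fc ⊕ d4) ⊕ 6e = 28 ⊕ 6e = 46
byte 4: (74 ⊕ 00) ⊕ 74 = 74 ⊕ 74 = 00
byte 5: (07 ⊕ a5) ⊕ 20 = a2 ⊕ 20 = 82
byte 6: (56 ⊕ b1) ⊕ 63 = e7 ⊕ 63 = 84
byte 7: (1f ⊕ 9c) ⊕ 6f = 83 ⊕ 6f = ec
byte 8: (0c ⊕ a8) ⊕ 6e = a4 ⊕ 6e = ca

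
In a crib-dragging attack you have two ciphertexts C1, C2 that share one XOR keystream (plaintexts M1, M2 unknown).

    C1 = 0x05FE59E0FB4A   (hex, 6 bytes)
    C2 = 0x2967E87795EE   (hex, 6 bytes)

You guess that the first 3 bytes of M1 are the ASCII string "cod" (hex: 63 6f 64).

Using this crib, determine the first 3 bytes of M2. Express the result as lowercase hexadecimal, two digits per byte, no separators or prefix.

First, C1 ⊕ C2 = (M1 ⊕ K) ⊕ (M2 ⊕ K) = M1 ⊕ M2, so the key drops out. Then M2 = (M1 ⊕ M2) ⊕ M1 over the first 3 bytes.
byte 0: (05 ^ 29) ^ 63 = 2c ^ 63 = 4f
byte 1: (fe ^ 67) ^ 6f = 99 ^ 6f = f6
byte 2: (59 ^ e8) ^ 64 = b1 ^ 64 = d5

4ff6d5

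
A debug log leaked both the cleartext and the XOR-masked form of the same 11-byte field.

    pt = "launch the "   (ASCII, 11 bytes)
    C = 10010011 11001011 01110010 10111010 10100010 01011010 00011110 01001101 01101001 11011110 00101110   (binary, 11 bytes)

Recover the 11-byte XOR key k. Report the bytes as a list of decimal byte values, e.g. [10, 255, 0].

Since C = pt ⊕ k, XORing both sides with pt gives k = pt ⊕ C.
6c XOR 93 = ff
61 XOR cb = aa
75 XOR 72 = 07
6e XOR ba = d4
63 XOR a2 = c1
68 XOR 5a = 32
20 XOR 1e = 3e
74 XOR 4d = 39
68 XOR 69 = 01
65 XOR de = bb
20 XOR 2e = 0e

[255, 170, 7, 212, 193, 50, 62, 57, 1, 187, 14]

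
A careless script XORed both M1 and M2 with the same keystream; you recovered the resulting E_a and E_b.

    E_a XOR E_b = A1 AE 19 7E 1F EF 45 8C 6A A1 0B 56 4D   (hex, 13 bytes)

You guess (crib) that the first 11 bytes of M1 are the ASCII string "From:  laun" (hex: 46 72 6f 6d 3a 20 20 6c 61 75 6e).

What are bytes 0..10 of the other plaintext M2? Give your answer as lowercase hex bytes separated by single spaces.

e7 dc 76 13 25 cf 65 e0 0b d4 65

Since E_a ⊕ E_b = M1 ⊕ M2, XORing with the guessed M1 bytes yields the corresponding M2 bytes: M2 = (E_a ⊕ E_b) ⊕ M1.
byte 0: a1 ⊕ 46 = e7
byte 1: ae ⊕ 72 = dc
byte 2: 19 ⊕ 6f = 76
byte 3: 7e ⊕ 6d = 13
byte 4: 1f ⊕ 3a = 25
byte 5: ef ⊕ 20 = cf
byte 6: 45 ⊕ 20 = 65
byte 7: 8c ⊕ 6c = e0
byte 8: 6a ⊕ 61 = 0b
byte 9: a1 ⊕ 75 = d4
byte 10: 0b ⊕ 6e = 65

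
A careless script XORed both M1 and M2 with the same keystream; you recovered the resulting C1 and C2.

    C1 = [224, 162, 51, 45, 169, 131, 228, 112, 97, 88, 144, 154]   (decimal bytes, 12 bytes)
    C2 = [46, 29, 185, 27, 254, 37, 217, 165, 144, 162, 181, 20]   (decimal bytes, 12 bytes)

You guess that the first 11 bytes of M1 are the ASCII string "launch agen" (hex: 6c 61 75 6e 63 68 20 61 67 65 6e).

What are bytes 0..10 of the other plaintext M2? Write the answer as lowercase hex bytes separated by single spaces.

a2 de ff 58 34 ce 1d b4 96 9f 4b

First, C1 ⊕ C2 = (M1 ⊕ K) ⊕ (M2 ⊕ K) = M1 ⊕ M2, so the key drops out. Then M2 = (M1 ⊕ M2) ⊕ M1 over the first 11 bytes.
byte 0: (e0 ^ 2e) ^ 6c = ce ^ 6c = a2
byte 1: (a2 ^ 1d) ^ 61 = bf ^ 61 = de
byte 2: (33 ^ b9) ^ 75 = 8a ^ 75 = ff
byte 3: (2d ^ 1b) ^ 6e = 36 ^ 6e = 58
byte 4: (a9 ^ fe) ^ 63 = 57 ^ 63 = 34
byte 5: (83 ^ 25) ^ 68 = a6 ^ 68 = ce
byte 6: (e4 ^ d9) ^ 20 = 3d ^ 20 = 1d
byte 7: (70 ^ a5) ^ 61 = d5 ^ 61 = b4
byte 8: (61 ^ 90) ^ 67 = f1 ^ 67 = 96
byte 9: (58 ^ a2) ^ 65 = fa ^ 65 = 9f
byte 10: (90 ^ b5) ^ 6e = 25 ^ 6e = 4b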